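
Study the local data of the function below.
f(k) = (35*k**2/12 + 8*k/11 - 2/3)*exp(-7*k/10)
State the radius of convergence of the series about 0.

The radius of convergence is infinite.

The factor exp(-7*k/10) is entire and contributes no finite singular point.
The polynomial part has no poles.
No finite singular points: the Taylor series at 0 converges everywhere.


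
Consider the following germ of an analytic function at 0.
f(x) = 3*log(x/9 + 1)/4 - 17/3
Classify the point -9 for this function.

The point is a logarithmic branch point.

The term (3/4)*log(1 - x/(-9)) has argument 1 - -9/(-9) = 0 at -9: a logarithmic (infinitely-sheeted) branch point; the remaining terms are analytic or single-valued there.


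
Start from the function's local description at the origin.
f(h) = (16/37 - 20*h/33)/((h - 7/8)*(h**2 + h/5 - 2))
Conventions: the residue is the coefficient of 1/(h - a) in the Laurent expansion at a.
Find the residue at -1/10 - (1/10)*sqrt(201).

The residue is -19120/413919 + (53360/3081397)*sqrt(201).

The factor h**2 + h/5 - 2 splits as (h - a)(h - a') with a = -1/10 - (1/10)*sqrt(201), a' = -1/10 + (1/10)*sqrt(201). At the order-1 pole a set g(h) = (h - a)*f(h) = [(16/37 - 20*h/33)/(h - 7/8)] / (h - a').
Simple pole: residue = g(a) at a = -1/10 - (1/10)*sqrt(201), which is -19120/413919 + (53360/3081397)*sqrt(201).


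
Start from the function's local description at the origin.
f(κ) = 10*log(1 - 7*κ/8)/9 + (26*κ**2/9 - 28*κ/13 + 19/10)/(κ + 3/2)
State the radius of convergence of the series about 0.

The radius of convergence is 8/7.

Denominator factor (κ + 3/2): pole of order 1 at -3/2, modulus 3/2.
Branch term (10/9)*log(1 - κ/(8/7)): its argument vanishes at κ = 8/7, a logarithmic branch point, modulus 8/7.
The radius of convergence is the smallest modulus among the singular points: 8/7.


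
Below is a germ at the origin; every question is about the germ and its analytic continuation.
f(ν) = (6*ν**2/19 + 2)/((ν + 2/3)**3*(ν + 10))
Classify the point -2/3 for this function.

The point is a pole of order 3.

The denominator factor ν + 2/3 vanishes at -2/3 and appears to the power 3; the numerator there equals 122/57, nonzero, and no other factor vanishes.
Hence a pole whose order is the multiplicity, 3.


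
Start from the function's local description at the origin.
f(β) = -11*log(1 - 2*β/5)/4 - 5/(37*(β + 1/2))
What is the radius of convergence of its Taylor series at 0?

The radius of convergence is 1/2.

Denominator factor (β + 1/2): pole of order 1 at -1/2, modulus 1/2.
Branch term (-11/4)*log(1 - β/(5/2)): its argument vanishes at β = 5/2, a logarithmic branch point, modulus 5/2.
The radius of convergence is the smallest modulus among the singular points: 1/2.


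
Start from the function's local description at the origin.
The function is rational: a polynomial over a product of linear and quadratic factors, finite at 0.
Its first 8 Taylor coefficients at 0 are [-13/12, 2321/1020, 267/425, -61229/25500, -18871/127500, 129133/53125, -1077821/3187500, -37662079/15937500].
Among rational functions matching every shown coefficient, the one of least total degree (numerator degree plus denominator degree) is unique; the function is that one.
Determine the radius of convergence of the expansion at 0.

The radius of convergence is 1.

No rational of total degree below 3 reproduces all 8 coefficients; solving the [1/2] Pade equations on them gives f(ν) = (35*ν/17 - 13/12)/(ν**2 + ν/5 + 1), whose expansion matches every shown term.
Denominator factor (ν**2 + ν/5 + 1): discriminant -99/25, complex-conjugate roots (-1/10) + ((3/10)*sqrt(11))*i and (-1/10) - ((3/10)*sqrt(11))*i; poles of order 1, moduli 1 and 1.
The radius of convergence is the smallest modulus among the singular points: 1.


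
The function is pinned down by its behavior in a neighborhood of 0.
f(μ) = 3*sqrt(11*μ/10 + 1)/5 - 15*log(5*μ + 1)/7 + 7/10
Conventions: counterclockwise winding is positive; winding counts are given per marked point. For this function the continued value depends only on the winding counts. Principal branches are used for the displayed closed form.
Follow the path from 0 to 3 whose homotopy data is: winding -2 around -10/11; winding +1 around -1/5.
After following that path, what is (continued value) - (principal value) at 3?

Continued minus principal equals -(30/7)*pi*i.

The rational part is single-valued and drops out of the difference; each branch term changes only by its own monodromy.
(-15/7)*log(1 - μ/(-1/5)): each positive loop around -1/5 adds 2*pi*i to the log, so winding +1 contributes (-15/7)*(1)*2*pi*i = -(30/7)*pi*i.
(3/5)*sqrt(1 - μ/(-10/11)): winding -2 is even, the square root returns to the same sheet, contribution 0.
Summing the contributions at μ = 3 gives -(30/7)*pi*i.


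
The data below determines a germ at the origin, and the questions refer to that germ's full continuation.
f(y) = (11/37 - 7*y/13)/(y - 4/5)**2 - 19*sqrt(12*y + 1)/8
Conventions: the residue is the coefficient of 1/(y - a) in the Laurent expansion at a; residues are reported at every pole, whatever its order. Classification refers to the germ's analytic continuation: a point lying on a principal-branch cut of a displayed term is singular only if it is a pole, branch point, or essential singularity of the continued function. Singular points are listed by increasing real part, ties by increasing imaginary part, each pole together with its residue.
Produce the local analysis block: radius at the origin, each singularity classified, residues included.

Denominator factor (y - 4/5)^2: pole of order 2 at 4/5, modulus 4/5.
Branch term (-19/8)*sqrt(1 - y/(-1/12)): its argument vanishes at y = -1/12, a square-root branch point, modulus 1/12.
The radius of convergence is the smallest modulus among the singular points: 1/12.
The branch term is analytic at 4/5 and contributes nothing to the residue; only the rational part matters.
At the order-2 pole 4/5 set g(y) = (y - (4/5))^2*(rational part) = 11/37 - 7*y/13.
Order-2 pole: residue = g'(a); g'(4/5) = -7/13, so the residue is -7/13.
List the singular points by increasing real part (a conjugate pair: the negative imaginary part first).

Radius of convergence at 0: 1/12.
At -1/12: an algebraic (square-root) branch point.
At 4/5: a pole of order 2; residue -7/13.


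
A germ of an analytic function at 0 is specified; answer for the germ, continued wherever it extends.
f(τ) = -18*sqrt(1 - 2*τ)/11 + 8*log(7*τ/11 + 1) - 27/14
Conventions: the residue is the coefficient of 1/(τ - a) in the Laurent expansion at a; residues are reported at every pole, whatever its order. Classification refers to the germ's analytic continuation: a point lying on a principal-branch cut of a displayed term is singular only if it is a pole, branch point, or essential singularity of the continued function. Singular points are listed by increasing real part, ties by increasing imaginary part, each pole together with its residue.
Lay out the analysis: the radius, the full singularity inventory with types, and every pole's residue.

Branch term (-18/11)*sqrt(1 - τ/(1/2)): its argument vanishes at τ = 1/2, a square-root branch point, modulus 1/2.
Branch term (8)*log(1 - τ/(-11/7)): its argument vanishes at τ = -11/7, a logarithmic branch point, modulus 11/7.
The radius of convergence is the smallest modulus among the singular points: 1/2.
List the singular points by increasing real part (a conjugate pair: the negative imaginary part first).

Radius of convergence at 0: 1/2.
At -11/7: a logarithmic branch point.
At 1/2: an algebraic (square-root) branch point.


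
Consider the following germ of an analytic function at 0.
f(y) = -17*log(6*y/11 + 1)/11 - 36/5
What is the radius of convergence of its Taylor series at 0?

The radius of convergence is 11/6.

Branch term (-17/11)*log(1 - y/(-11/6)): its argument vanishes at y = -11/6, a logarithmic branch point, modulus 11/6.
The radius of convergence is the smallest modulus among the singular points: 11/6.


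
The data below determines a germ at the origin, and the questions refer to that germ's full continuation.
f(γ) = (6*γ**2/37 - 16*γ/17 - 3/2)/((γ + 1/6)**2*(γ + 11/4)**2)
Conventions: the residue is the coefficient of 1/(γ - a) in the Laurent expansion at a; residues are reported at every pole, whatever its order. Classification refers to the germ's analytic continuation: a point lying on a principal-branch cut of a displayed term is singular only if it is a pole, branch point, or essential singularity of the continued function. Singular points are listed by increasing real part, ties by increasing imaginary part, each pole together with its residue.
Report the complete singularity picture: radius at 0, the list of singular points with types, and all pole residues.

Radius of convergence at 0: 1/6.
At -11/4: a pole of order 2; residue -115488/18738539.
At -1/6: a pole of order 2; residue 115488/18738539.

Denominator factor (γ + 11/4)^2: pole of order 2 at -11/4, modulus 11/4.
Denominator factor (γ + 1/6)^2: pole of order 2 at -1/6, modulus 1/6.
The radius of convergence is the smallest modulus among the singular points: 1/6.
At the order-2 pole -11/4 set g(γ) = (γ - (-11/4))^2*f(γ) = (6*γ**2/37 - 16*γ/17 - 3/2)/(γ + 1/6)**2.
Order-2 pole: residue = g'(a); g'(-11/4) = -115488/18738539, so the residue is -115488/18738539.
At the order-2 pole -1/6 set g(γ) = (γ - (-1/6))^2*f(γ) = (6*γ**2/37 - 16*γ/17 - 3/2)/(γ + 11/4)**2.
Order-2 pole: residue = g'(a); g'(-1/6) = 115488/18738539, so the residue is 115488/18738539.
List the singular points by increasing real part (a conjugate pair: the negative imaginary part first).


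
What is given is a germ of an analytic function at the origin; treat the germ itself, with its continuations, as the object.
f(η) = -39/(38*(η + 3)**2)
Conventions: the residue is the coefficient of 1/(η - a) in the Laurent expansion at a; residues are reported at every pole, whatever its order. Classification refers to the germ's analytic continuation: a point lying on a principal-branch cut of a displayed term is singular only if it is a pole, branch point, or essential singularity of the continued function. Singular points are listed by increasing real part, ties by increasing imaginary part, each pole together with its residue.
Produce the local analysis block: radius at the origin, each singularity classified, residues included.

Radius of convergence at 0: 3.
At -3: a pole of order 2; residue 0.

Denominator factor (η + 3)^2: pole of order 2 at -3, modulus 3.
The radius of convergence is the smallest modulus among the singular points: 3.
At the order-2 pole -3 set g(η) = (η - (-3))^2*f(η) = -39/38.
Order-2 pole: residue = g'(a); g'(-3) = 0, so the residue is 0.


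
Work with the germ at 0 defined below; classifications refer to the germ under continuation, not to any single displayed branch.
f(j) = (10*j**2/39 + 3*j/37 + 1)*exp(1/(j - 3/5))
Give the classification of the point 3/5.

The exponent 1/(j - (3/5)) has a pole at 3/5, so exp(1/(j - (3/5))) takes every nonzero value near it: an essential singularity (not a pole of any order).

The point is an essential singularity.


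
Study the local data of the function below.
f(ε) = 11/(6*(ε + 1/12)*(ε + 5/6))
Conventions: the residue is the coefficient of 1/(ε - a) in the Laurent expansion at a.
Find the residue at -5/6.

At the order-1 pole -5/6 set g(ε) = (ε - (-5/6))*f(ε) = 11/(6*(ε + 1/12)).
Simple pole: residue = g(a) at a = -5/6, which is -22/9.

The residue is -22/9.


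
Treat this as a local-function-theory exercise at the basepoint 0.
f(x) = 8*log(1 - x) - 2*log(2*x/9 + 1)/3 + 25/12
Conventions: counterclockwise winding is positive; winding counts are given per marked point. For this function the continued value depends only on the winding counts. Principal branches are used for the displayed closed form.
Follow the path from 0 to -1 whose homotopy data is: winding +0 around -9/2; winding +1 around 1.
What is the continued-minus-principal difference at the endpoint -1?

Continued minus principal equals (16)*pi*i.

The rational part is single-valued and drops out of the difference; each branch term changes only by its own monodromy.
(8)*log(1 - x/(1)): each positive loop around 1 adds 2*pi*i to the log, so winding +1 contributes (8)*(1)*2*pi*i = (16)*pi*i.
(-2/3)*log(1 - x/(-9/2)): winding 0 around -9/2, so this term returns to its principal value, contribution 0.
Summing the contributions at x = -1 gives (16)*pi*i.


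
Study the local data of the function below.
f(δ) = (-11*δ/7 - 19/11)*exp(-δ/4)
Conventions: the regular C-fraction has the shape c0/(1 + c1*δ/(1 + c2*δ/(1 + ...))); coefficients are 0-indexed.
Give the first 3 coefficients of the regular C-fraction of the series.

Taylor coefficients (expand at 0): a_0 = -19/11, a_1 = -351/308, a_2 = 835/2464.
c0 = a_0 = -19/11. Peel one level at a time: if S = 1 + c*δ/S' with S'(0) = 1, then c is the δ-coefficient of S and S' = c*δ/(S - 1).
S_1 = c0/f = 1 + (-351/532)*δ + (357457/566048)*δ^2 + ...; c1 = -351/532.
S_2 = c1*δ/(S_1 - 1) = 1 + (357457/373464)*δ + ...; c2 = 357457/373464.

The regular C-fraction coefficients are [-19/11, -351/532, 357457/373464].


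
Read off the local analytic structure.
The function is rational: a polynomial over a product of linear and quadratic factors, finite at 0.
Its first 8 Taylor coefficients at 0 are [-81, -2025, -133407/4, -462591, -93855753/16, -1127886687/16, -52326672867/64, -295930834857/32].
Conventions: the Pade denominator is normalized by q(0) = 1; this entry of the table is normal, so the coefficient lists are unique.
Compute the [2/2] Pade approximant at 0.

Taylor coefficients needed (read off): a_0 = -81, a_1 = -2025, a_2 = -133407/4, a_3 = -462591, a_4 = -93855753/16.
Write the denominator as Q(w) = 1 + q1*w + q2*w^2. Requiring Q*f - P = O(w^5) with deg P <= 2 kills the coefficients of w^3..w^4 in Q*f:
  w^3: a_3 + q1*a_2 + q2*a_1 = 0, i.e. -462591 + (-133407/4)*q1 + (-2025)*q2 = 0.
  w^4: a_4 + q1*a_3 + q2*a_2 = 0, i.e. -93855753/16 + (-462591)*q1 + (-133407/4)*q2 = 0.
Solving this linear system: q1 = -8656243/428209, q2 = 178993033/1712836.
The numerator is Q*f truncated at degree 2: P0 = a_0 = -81; P1 = a_1 + q1*a_0 = -165967542/428209; P2 = a_2 + q1*a_1 + q2*a_0 = -377236359/428209.

The Pade approximant has numerator coefficients [-81, -165967542/428209, -377236359/428209]; denominator coefficients [1, -8656243/428209, 178993033/1712836].


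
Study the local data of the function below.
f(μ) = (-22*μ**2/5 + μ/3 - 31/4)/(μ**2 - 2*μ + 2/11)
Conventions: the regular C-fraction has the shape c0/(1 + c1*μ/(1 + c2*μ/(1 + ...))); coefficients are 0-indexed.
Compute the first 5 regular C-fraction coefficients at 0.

Taylor coefficients (expand at 0): a_0 = -341/8, a_1 = -11209/24, a_2 = -1182533/240, a_3 = -516307/10, a_4 = -259602233/480.
c0 = a_0 = -341/8. Peel one level at a time: if S = 1 + c*μ/S' with S'(0) = 1, then c is the μ-coefficient of S and S' = c*μ/(S - 1).
S_1 = c0/f = 1 + (-1019/93)*μ + (385831/86490)*μ^2 + ...; c1 = -1019/93.
S_2 = c1*μ/(S_1 - 1) = 1 + (385831/947670)*μ + (77982289/103836100)*μ^2 + ...; c2 = 385831/947670.
S_3 = c2*μ/(S_2 - 1) = 1 + (-7252352877/3931617890)*μ + (1914621159528/744327802805)*μ^2 + ...; c3 = -7252352877/3931617890.
S_4 = c3*μ/(S_3 - 1) = 1 + (538032/385831)*μ + ...; c4 = 538032/385831.

The regular C-fraction coefficients are [-341/8, -1019/93, 385831/947670, -7252352877/3931617890, 538032/385831].


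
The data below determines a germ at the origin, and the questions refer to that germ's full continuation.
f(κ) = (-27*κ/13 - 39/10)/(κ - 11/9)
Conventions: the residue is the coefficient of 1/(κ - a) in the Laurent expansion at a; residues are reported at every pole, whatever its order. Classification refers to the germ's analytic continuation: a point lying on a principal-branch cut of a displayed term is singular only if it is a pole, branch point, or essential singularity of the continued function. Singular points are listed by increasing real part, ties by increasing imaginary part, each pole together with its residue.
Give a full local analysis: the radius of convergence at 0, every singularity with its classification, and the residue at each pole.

Denominator factor (κ - 11/9): pole of order 1 at 11/9, modulus 11/9.
The radius of convergence is the smallest modulus among the singular points: 11/9.
At the order-1 pole 11/9 set g(κ) = (κ - (11/9))*f(κ) = -27*κ/13 - 39/10.
Simple pole: residue = g(a) at a = 11/9, which is -837/130.

Radius of convergence at 0: 11/9.
At 11/9: a pole of order 1; residue -837/130.


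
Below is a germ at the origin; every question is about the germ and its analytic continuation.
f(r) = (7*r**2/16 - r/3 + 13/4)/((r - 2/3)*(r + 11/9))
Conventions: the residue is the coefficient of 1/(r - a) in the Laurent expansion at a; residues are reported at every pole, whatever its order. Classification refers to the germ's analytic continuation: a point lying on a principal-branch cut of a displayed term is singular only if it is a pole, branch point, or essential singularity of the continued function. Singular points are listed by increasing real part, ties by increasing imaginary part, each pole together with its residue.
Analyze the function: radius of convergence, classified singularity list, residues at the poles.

Radius of convergence at 0: 2/3.
At -11/9: a pole of order 1; residue -5587/2448.
At 2/3: a pole of order 1; residue 29/17.

Denominator factor (r + 11/9): pole of order 1 at -11/9, modulus 11/9.
Denominator factor (r - 2/3): pole of order 1 at 2/3, modulus 2/3.
The radius of convergence is the smallest modulus among the singular points: 2/3.
At the order-1 pole -11/9 set g(r) = (r - (-11/9))*f(r) = (7*r**2/16 - r/3 + 13/4)/(r - 2/3).
Simple pole: residue = g(a) at a = -11/9, which is -5587/2448.
At the order-1 pole 2/3 set g(r) = (r - (2/3))*f(r) = (7*r**2/16 - r/3 + 13/4)/(r + 11/9).
Simple pole: residue = g(a) at a = 2/3, which is 29/17.
List the singular points by increasing real part (a conjugate pair: the negative imaginary part first).


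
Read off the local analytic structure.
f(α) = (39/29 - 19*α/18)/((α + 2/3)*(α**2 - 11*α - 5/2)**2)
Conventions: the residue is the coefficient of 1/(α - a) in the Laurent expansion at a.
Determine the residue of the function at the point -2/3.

The residue is 19248/261725.

At the order-1 pole -2/3 set g(α) = (α - (-2/3))*f(α) = (39/29 - 19*α/18)/(α**2 - 11*α - 5/2)**2.
Simple pole: residue = g(a) at a = -2/3, which is 19248/261725.


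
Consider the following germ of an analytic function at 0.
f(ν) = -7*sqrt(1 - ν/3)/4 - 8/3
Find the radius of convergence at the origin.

Branch term (-7/4)*sqrt(1 - ν/(3)): its argument vanishes at ν = 3, a square-root branch point, modulus 3.
The radius of convergence is the smallest modulus among the singular points: 3.

The radius of convergence is 3.


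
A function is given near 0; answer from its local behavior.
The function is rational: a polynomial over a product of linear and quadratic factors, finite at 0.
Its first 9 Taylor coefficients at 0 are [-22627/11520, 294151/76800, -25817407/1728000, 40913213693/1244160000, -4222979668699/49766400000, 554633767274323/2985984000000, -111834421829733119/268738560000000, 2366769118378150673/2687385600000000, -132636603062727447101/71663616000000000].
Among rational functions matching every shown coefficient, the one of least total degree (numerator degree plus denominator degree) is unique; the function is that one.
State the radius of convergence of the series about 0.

No rational of total degree below 7 reproduces all 9 coefficients; solving the [0/7] Pade equations on them gives f(α) = -17/(18*(α - 5/4)*(α**2 - 2*α/3 - 8/11)**3), whose expansion matches every shown term.
Denominator factor (α**2 - 2*α/3 - 8/11)^3: discriminant 332/99, real irrational roots 1/3 + (1/33)*sqrt(913) and 1/3 - (1/33)*sqrt(913); poles of order 3, moduli 1/3 + (1/33)*sqrt(913) and -1/3 + (1/33)*sqrt(913).
Denominator factor (α - 5/4): pole of order 1 at 5/4, modulus 5/4.
The radius of convergence is the smallest modulus among the singular points: -1/3 + (1/33)*sqrt(913).

The radius of convergence is -1/3 + (1/33)*sqrt(913).


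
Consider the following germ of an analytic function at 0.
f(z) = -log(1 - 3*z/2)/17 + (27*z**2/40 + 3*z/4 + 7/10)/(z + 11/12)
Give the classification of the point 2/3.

The term (-1/17)*log(1 - z/(2/3)) has argument 1 - 2/3/(2/3) = 0 at 2/3: a logarithmic (infinitely-sheeted) branch point; the remaining terms are analytic or single-valued there.

The point is a logarithmic branch point.


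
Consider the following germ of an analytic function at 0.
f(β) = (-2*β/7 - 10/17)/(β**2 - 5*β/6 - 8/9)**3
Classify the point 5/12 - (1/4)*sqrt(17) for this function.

The point is a pole of order 3.

The denominator factor β**2 - 5*β/6 - 8/9 vanishes at 5/12 - (1/4)*sqrt(17) and appears to the power 3; the numerator there equals -505/714 + (1/14)*sqrt(17), nonzero, and no other factor vanishes.
Hence a pole whose order is the multiplicity, 3.


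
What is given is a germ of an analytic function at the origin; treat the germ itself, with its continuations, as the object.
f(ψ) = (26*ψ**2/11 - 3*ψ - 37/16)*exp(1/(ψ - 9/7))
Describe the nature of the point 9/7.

The exponent 1/(ψ - (9/7)) has a pole at 9/7, so exp(1/(ψ - (9/7))) takes every nonzero value near it: an essential singularity (not a pole of any order).

The point is an essential singularity.


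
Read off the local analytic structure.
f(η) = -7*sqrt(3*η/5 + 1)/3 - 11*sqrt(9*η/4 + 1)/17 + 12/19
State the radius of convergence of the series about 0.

Branch term (-7/3)*sqrt(1 - η/(-5/3)): its argument vanishes at η = -5/3, a square-root branch point, modulus 5/3.
Branch term (-11/17)*sqrt(1 - η/(-4/9)): its argument vanishes at η = -4/9, a square-root branch point, modulus 4/9.
The radius of convergence is the smallest modulus among the singular points: 4/9.

The radius of convergence is 4/9.


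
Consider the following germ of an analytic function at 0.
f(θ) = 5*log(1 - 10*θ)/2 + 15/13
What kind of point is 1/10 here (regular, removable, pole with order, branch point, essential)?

The term (5/2)*log(1 - θ/(1/10)) has argument 1 - 1/10/(1/10) = 0 at 1/10: a logarithmic (infinitely-sheeted) branch point; the remaining terms are analytic or single-valued there.

The point is a logarithmic branch point.


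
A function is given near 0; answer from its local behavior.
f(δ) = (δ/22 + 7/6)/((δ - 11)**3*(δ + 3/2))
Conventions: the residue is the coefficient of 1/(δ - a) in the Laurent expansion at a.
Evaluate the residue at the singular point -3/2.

The residue is -58/103125.

At the order-1 pole -3/2 set g(δ) = (δ - (-3/2))*f(δ) = (δ/22 + 7/6)/(δ - 11)**3.
Simple pole: residue = g(a) at a = -3/2, which is -58/103125.


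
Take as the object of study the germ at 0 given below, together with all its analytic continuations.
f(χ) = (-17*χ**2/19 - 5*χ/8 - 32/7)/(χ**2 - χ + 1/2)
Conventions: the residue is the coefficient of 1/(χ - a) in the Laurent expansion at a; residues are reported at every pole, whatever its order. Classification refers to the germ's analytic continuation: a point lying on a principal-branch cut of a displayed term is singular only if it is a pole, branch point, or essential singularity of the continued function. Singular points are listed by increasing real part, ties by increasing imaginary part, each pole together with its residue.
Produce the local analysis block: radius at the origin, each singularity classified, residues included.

Radius of convergence at 0: (1/2)*sqrt(2).
At (1/2) - (1/2)*i: a pole of order 1; residue (-231/304) - (547/112)*i.
At (1/2) + (1/2)*i: a pole of order 1; residue (-231/304) + (547/112)*i.

Denominator factor (χ**2 - χ + 1/2): discriminant -1, complex-conjugate roots (1/2) + (1/2)*i and (1/2) - (1/2)*i; poles of order 1, moduli (1/2)*sqrt(2) and (1/2)*sqrt(2).
The radius of convergence is the smallest modulus among the singular points: (1/2)*sqrt(2).
The factor χ**2 - χ + 1/2 splits as (χ - a)(χ - a') with a = (1/2) - (1/2)*i, a' = (1/2) + (1/2)*i. At the order-1 pole a set g(χ) = (χ - a)*f(χ) = [-17*χ**2/19 - 5*χ/8 - 32/7] / (χ - a').
Simple pole: residue = g(a) at a = (1/2) - (1/2)*i, which is (-231/304) - (547/112)*i.
The factor χ**2 - χ + 1/2 splits as (χ - a)(χ - a') with a = (1/2) + (1/2)*i, a' = (1/2) - (1/2)*i. At the order-1 pole a set g(χ) = (χ - a)*f(χ) = [-17*χ**2/19 - 5*χ/8 - 32/7] / (χ - a').
Simple pole: residue = g(a) at a = (1/2) + (1/2)*i, which is (-231/304) + (547/112)*i.
List the singular points by increasing real part (a conjugate pair: the negative imaginary part first).


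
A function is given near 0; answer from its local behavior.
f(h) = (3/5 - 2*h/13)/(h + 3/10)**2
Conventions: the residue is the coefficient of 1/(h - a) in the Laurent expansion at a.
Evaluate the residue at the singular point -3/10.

The residue is -2/13.

At the order-2 pole -3/10 set g(h) = (h - (-3/10))^2*f(h) = 3/5 - 2*h/13.
Order-2 pole: residue = g'(a); g'(-3/10) = -2/13, so the residue is -2/13.


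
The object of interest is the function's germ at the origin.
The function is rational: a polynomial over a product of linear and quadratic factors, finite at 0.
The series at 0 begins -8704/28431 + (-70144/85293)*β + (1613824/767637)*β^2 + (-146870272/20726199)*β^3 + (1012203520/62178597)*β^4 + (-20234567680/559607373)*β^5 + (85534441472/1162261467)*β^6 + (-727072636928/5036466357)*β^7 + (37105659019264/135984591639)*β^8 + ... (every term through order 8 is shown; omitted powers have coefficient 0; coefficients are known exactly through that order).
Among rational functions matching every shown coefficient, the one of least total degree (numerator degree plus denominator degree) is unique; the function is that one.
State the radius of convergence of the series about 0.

The radius of convergence is -1/2 + (1/4)*sqrt(22).

No rational of total degree below 7 reproduces all 9 coefficients; solving the [1/6] Pade equations on them gives f(β) = (7*β/3 + 17/39)/(β**2 - β - 9/8)**3, whose expansion matches every shown term.
Denominator factor (β**2 - β - 9/8)^3: discriminant 11/2, real irrational roots 1/2 + (1/4)*sqrt(22) and 1/2 - (1/4)*sqrt(22); poles of order 3, moduli 1/2 + (1/4)*sqrt(22) and -1/2 + (1/4)*sqrt(22).
The radius of convergence is the smallest modulus among the singular points: -1/2 + (1/4)*sqrt(22).


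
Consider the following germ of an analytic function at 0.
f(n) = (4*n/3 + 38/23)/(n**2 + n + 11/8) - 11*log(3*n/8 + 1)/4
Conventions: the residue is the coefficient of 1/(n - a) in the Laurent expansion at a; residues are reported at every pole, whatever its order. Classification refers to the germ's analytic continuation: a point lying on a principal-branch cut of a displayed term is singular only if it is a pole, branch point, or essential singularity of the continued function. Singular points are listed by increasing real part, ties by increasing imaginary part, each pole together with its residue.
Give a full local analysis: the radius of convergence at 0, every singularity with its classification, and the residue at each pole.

Denominator factor (n**2 + n + 11/8): discriminant -9/2, complex-conjugate roots (-1/2) + ((3/4)*sqrt(2))*i and (-1/2) - ((3/4)*sqrt(2))*i; poles of order 1, moduli (1/4)*sqrt(22) and (1/4)*sqrt(22).
Branch term (-11/4)*log(1 - n/(-8/3)): its argument vanishes at n = -8/3, a logarithmic branch point, modulus 8/3.
The radius of convergence is the smallest modulus among the singular points: (1/4)*sqrt(22).
The branch term is analytic at (-1/2) - ((3/4)*sqrt(2))*i and contributes nothing to the residue; only the rational part matters.
The factor n**2 + n + 11/8 splits as (n - a)(n - a') with a = (-1/2) - ((3/4)*sqrt(2))*i, a' = (-1/2) + ((3/4)*sqrt(2))*i. At the order-1 pole a set g(n) = (n - a)*(rational part) = [4*n/3 + 38/23] / (n - a').
Simple pole: residue = g(a) at a = (-1/2) - ((3/4)*sqrt(2))*i, which is (2/3) + ((68/207)*sqrt(2))*i.
The branch term is analytic at (-1/2) + ((3/4)*sqrt(2))*i and contributes nothing to the residue; only the rational part matters.
The factor n**2 + n + 11/8 splits as (n - a)(n - a') with a = (-1/2) + ((3/4)*sqrt(2))*i, a' = (-1/2) - ((3/4)*sqrt(2))*i. At the order-1 pole a set g(n) = (n - a)*(rational part) = [4*n/3 + 38/23] / (n - a').
Simple pole: residue = g(a) at a = (-1/2) + ((3/4)*sqrt(2))*i, which is (2/3) - ((68/207)*sqrt(2))*i.
List the singular points by increasing real part (a conjugate pair: the negative imaginary part first).

Radius of convergence at 0: (1/4)*sqrt(22).
At -8/3: a logarithmic branch point.
At (-1/2) - ((3/4)*sqrt(2))*i: a pole of order 1; residue (2/3) + ((68/207)*sqrt(2))*i.
At (-1/2) + ((3/4)*sqrt(2))*i: a pole of order 1; residue (2/3) - ((68/207)*sqrt(2))*i.


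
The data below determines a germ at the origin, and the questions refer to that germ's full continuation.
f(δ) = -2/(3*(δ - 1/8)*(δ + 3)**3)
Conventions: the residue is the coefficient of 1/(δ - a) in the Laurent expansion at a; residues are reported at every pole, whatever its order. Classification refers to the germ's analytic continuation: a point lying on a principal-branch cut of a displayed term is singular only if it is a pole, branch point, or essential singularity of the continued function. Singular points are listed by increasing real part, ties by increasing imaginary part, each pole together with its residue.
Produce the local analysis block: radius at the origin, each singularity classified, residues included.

Denominator factor (δ + 3)^3: pole of order 3 at -3, modulus 3.
Denominator factor (δ - 1/8): pole of order 1 at 1/8, modulus 1/8.
The radius of convergence is the smallest modulus among the singular points: 1/8.
At the order-3 pole -3 set g(δ) = (δ - (-3))^3*f(δ) = -2/(3*(δ - 1/8)).
Order-3 pole: residue = g''(a)/2; g''(-3) = 2048/46875, so the residue is 1024/46875.
At the order-1 pole 1/8 set g(δ) = (δ - (1/8))*f(δ) = -2/(3*(δ + 3)**3).
Simple pole: residue = g(a) at a = 1/8, which is -1024/46875.
List the singular points by increasing real part (a conjugate pair: the negative imaginary part first).

Radius of convergence at 0: 1/8.
At -3: a pole of order 3; residue 1024/46875.
At 1/8: a pole of order 1; residue -1024/46875.


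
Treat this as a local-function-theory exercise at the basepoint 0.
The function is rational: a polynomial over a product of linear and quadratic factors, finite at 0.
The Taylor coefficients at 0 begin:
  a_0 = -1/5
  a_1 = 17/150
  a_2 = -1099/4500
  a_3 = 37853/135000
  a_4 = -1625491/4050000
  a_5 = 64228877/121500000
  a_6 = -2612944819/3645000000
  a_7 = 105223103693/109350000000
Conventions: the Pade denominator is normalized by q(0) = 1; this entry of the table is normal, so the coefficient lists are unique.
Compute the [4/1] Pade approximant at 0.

The Pade approximant has numerator coefficients [-1/5, -1219851/8127455, -771693/8127455, -9585/232213, -260451/8127455]; denominator coefficients [1, 64228877/48764730].

Taylor coefficients needed (read off): a_0 = -1/5, a_1 = 17/150, a_2 = -1099/4500, a_3 = 37853/135000, a_4 = -1625491/4050000, a_5 = 64228877/121500000.
Write the denominator as Q(x) = 1 + q1*x. Requiring Q*f - P = O(x^6) with deg P <= 4 kills the coefficients of x^5..x^5 in Q*f:
  x^5: a_5 + q1*a_4 = 0, i.e. 64228877/121500000 + (-1625491/4050000)*q1 = 0.
Solving this linear system: q1 = 64228877/48764730.
The numerator is Q*f truncated at degree 4: P0 = a_0 = -1/5; P1 = a_1 + q1*a_0 = -1219851/8127455; P2 = a_2 + q1*a_1 = -771693/8127455; P3 = a_3 + q1*a_2 = -9585/232213; P4 = a_4 + q1*a_3 = -260451/8127455.


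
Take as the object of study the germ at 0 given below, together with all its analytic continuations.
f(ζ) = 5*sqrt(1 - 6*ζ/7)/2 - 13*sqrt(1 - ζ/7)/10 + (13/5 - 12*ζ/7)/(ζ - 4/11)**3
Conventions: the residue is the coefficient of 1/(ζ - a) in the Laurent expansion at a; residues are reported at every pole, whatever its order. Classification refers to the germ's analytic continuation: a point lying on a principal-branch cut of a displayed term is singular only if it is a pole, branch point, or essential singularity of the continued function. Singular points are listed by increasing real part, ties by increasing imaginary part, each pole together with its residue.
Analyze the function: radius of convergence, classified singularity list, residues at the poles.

Radius of convergence at 0: 4/11.
At 4/11: a pole of order 3; residue 0.
At 7/6: an algebraic (square-root) branch point.
At 7: an algebraic (square-root) branch point.

Denominator factor (ζ - 4/11)^3: pole of order 3 at 4/11, modulus 4/11.
Branch term (-13/10)*sqrt(1 - ζ/(7)): its argument vanishes at ζ = 7, a square-root branch point, modulus 7.
Branch term (5/2)*sqrt(1 - ζ/(7/6)): its argument vanishes at ζ = 7/6, a square-root branch point, modulus 7/6.
The radius of convergence is the smallest modulus among the singular points: 4/11.
The branch terms are analytic at 4/11 and contribute nothing to the residue; only the rational part matters.
At the order-3 pole 4/11 set g(ζ) = (ζ - (4/11))^3*(rational part) = 13/5 - 12*ζ/7.
Order-3 pole: residue = g''(a)/2; g''(4/11) = 0, so the residue is 0.
List the singular points by increasing real part (a conjugate pair: the negative imaginary part first).


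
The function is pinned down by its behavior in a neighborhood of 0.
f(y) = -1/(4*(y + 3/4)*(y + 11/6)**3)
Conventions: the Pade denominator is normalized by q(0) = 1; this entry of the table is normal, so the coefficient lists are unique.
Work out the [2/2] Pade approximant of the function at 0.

Taylor coefficients needed (expand at 0): a_0 = -72/1331, a_1 = 2352/14641, a_2 = -50048/161051, a_3 = 2668672/5314683, a_4 = -130018688/175384539.
Write the denominator as Q(y) = 1 + q1*y + q2*y^2. Requiring Q*f - P = O(y^5) with deg P <= 2 kills the coefficients of y^3..y^4 in Q*f:
  y^3: a_3 + q1*a_2 + q2*a_1 = 0, i.e. 2668672/5314683 + (-50048/161051)*q1 + (2352/14641)*q2 = 0.
  y^4: a_4 + q1*a_3 + q2*a_2 = 0, i.e. -130018688/175384539 + (2668672/5314683)*q1 + (-50048/161051)*q2 = 0.
Solving this linear system: q1 = 63551/27357, q2 = 411680/300927.
The numerator is Q*f truncated at degree 2: P0 = a_0 = -72/1331; P1 = a_1 + q1*a_0 = 424584/12137389; P2 = a_2 + q1*a_1 + q2*a_0 = -1546128/133511279.

The Pade approximant has numerator coefficients [-72/1331, 424584/12137389, -1546128/133511279]; denominator coefficients [1, 63551/27357, 411680/300927].


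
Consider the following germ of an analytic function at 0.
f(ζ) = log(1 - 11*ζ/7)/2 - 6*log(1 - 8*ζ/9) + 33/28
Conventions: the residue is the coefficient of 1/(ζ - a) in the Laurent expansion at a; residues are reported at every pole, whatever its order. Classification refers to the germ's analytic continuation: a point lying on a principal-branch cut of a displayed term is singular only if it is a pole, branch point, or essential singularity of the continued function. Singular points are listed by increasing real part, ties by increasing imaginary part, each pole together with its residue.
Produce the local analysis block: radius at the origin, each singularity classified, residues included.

Radius of convergence at 0: 7/11.
At 7/11: a logarithmic branch point.
At 9/8: a logarithmic branch point.

Branch term (-6)*log(1 - ζ/(9/8)): its argument vanishes at ζ = 9/8, a logarithmic branch point, modulus 9/8.
Branch term (1/2)*log(1 - ζ/(7/11)): its argument vanishes at ζ = 7/11, a logarithmic branch point, modulus 7/11.
The radius of convergence is the smallest modulus among the singular points: 7/11.
List the singular points by increasing real part (a conjugate pair: the negative imaginary part first).


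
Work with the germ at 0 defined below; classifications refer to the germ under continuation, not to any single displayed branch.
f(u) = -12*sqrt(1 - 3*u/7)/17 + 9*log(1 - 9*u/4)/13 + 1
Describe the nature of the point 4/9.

The term (9/13)*log(1 - u/(4/9)) has argument 1 - 4/9/(4/9) = 0 at 4/9: a logarithmic (infinitely-sheeted) branch point; the remaining terms are analytic or single-valued there.

The point is a logarithmic branch point.


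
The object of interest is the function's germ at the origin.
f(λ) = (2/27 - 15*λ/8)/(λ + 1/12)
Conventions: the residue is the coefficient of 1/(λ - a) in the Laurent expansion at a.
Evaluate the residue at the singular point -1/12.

At the order-1 pole -1/12 set g(λ) = (λ - (-1/12))*f(λ) = 2/27 - 15*λ/8.
Simple pole: residue = g(a) at a = -1/12, which is 199/864.

The residue is 199/864.


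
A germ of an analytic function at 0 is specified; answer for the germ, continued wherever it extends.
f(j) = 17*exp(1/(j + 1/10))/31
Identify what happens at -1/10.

The point is an essential singularity.

The exponent 1/(j - (-1/10)) has a pole at -1/10, so exp(1/(j - (-1/10))) takes every nonzero value near it: an essential singularity (not a pole of any order).


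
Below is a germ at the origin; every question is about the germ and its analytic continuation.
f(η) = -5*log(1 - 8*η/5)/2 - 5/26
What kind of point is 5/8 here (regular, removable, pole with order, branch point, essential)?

The term (-5/2)*log(1 - η/(5/8)) has argument 1 - 5/8/(5/8) = 0 at 5/8: a logarithmic (infinitely-sheeted) branch point; the remaining terms are analytic or single-valued there.

The point is a logarithmic branch point.


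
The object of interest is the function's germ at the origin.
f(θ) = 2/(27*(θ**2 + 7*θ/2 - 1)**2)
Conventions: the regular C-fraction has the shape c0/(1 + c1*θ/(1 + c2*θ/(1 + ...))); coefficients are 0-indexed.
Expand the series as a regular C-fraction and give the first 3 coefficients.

The regular C-fraction coefficients are [2/27, -7, 41/28].

Taylor coefficients (expand at 0): a_0 = 2/27, a_1 = 14/27, a_2 = 155/54.
c0 = a_0 = 2/27. Peel one level at a time: if S = 1 + c*θ/S' with S'(0) = 1, then c is the θ-coefficient of S and S' = c*θ/(S - 1).
S_1 = c0/f = 1 + (-7)*θ + (41/4)*θ^2 + ...; c1 = -7.
S_2 = c1*θ/(S_1 - 1) = 1 + (41/28)*θ + ...; c2 = 41/28.


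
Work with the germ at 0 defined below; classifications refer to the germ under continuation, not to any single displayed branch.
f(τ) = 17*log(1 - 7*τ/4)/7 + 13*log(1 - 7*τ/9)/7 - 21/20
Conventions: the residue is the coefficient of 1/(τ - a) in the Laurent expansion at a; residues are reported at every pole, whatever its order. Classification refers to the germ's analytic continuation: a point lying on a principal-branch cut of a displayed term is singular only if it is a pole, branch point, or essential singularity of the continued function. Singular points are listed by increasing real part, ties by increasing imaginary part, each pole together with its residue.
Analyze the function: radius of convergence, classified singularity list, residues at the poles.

Branch term (13/7)*log(1 - τ/(9/7)): its argument vanishes at τ = 9/7, a logarithmic branch point, modulus 9/7.
Branch term (17/7)*log(1 - τ/(4/7)): its argument vanishes at τ = 4/7, a logarithmic branch point, modulus 4/7.
The radius of convergence is the smallest modulus among the singular points: 4/7.
List the singular points by increasing real part (a conjugate pair: the negative imaginary part first).

Radius of convergence at 0: 4/7.
At 4/7: a logarithmic branch point.
At 9/7: a logarithmic branch point.


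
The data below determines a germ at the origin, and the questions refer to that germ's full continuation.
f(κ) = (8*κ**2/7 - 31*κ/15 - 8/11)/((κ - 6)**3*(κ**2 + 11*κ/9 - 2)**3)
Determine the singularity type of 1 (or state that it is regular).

The point is a regular point.

Denominator factors: κ - 6 = -5 at κ = 1; κ**2 + 11*κ/9 - 2 = 2/9 at κ = 1 — none vanishes.
So the germ continues analytically to 1.


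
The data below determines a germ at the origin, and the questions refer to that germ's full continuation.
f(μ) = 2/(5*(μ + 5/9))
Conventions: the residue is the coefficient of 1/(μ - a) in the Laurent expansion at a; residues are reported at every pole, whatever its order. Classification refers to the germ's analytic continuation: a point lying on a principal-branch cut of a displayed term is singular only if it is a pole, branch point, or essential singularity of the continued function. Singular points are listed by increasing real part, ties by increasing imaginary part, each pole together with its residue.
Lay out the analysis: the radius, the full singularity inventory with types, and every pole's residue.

Denominator factor (μ + 5/9): pole of order 1 at -5/9, modulus 5/9.
The radius of convergence is the smallest modulus among the singular points: 5/9.
At the order-1 pole -5/9 set g(μ) = (μ - (-5/9))*f(μ) = 2/5.
Simple pole: residue = g(a) at a = -5/9, which is 2/5.

Radius of convergence at 0: 5/9.
At -5/9: a pole of order 1; residue 2/5.
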